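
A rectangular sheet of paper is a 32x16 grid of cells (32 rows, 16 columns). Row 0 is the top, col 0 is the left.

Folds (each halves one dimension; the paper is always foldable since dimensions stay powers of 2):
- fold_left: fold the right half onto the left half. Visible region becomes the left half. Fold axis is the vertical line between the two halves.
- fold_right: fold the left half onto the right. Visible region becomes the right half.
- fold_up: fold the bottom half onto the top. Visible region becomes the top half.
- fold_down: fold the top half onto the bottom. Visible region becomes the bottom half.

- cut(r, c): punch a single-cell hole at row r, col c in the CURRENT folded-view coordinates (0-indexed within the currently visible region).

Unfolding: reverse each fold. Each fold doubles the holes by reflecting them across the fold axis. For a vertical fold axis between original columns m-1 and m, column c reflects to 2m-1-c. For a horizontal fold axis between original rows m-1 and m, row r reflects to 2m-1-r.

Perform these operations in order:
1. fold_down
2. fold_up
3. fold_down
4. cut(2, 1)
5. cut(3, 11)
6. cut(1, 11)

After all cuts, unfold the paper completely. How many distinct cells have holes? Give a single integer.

Answer: 24

Derivation:
Op 1 fold_down: fold axis h@16; visible region now rows[16,32) x cols[0,16) = 16x16
Op 2 fold_up: fold axis h@24; visible region now rows[16,24) x cols[0,16) = 8x16
Op 3 fold_down: fold axis h@20; visible region now rows[20,24) x cols[0,16) = 4x16
Op 4 cut(2, 1): punch at orig (22,1); cuts so far [(22, 1)]; region rows[20,24) x cols[0,16) = 4x16
Op 5 cut(3, 11): punch at orig (23,11); cuts so far [(22, 1), (23, 11)]; region rows[20,24) x cols[0,16) = 4x16
Op 6 cut(1, 11): punch at orig (21,11); cuts so far [(21, 11), (22, 1), (23, 11)]; region rows[20,24) x cols[0,16) = 4x16
Unfold 1 (reflect across h@20): 6 holes -> [(16, 11), (17, 1), (18, 11), (21, 11), (22, 1), (23, 11)]
Unfold 2 (reflect across h@24): 12 holes -> [(16, 11), (17, 1), (18, 11), (21, 11), (22, 1), (23, 11), (24, 11), (25, 1), (26, 11), (29, 11), (30, 1), (31, 11)]
Unfold 3 (reflect across h@16): 24 holes -> [(0, 11), (1, 1), (2, 11), (5, 11), (6, 1), (7, 11), (8, 11), (9, 1), (10, 11), (13, 11), (14, 1), (15, 11), (16, 11), (17, 1), (18, 11), (21, 11), (22, 1), (23, 11), (24, 11), (25, 1), (26, 11), (29, 11), (30, 1), (31, 11)]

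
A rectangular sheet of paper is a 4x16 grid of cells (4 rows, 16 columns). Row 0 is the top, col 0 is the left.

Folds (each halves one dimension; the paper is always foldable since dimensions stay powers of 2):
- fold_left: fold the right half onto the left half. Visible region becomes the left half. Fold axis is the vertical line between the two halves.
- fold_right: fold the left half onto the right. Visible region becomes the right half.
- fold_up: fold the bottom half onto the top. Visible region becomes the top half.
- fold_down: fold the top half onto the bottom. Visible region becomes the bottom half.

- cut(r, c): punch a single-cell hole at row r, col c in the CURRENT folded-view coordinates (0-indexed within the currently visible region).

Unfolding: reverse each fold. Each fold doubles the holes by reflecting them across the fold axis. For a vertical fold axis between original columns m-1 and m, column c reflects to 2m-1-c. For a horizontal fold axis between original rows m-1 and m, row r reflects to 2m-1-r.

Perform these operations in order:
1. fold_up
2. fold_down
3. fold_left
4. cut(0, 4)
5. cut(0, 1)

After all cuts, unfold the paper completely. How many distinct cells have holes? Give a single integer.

Answer: 16

Derivation:
Op 1 fold_up: fold axis h@2; visible region now rows[0,2) x cols[0,16) = 2x16
Op 2 fold_down: fold axis h@1; visible region now rows[1,2) x cols[0,16) = 1x16
Op 3 fold_left: fold axis v@8; visible region now rows[1,2) x cols[0,8) = 1x8
Op 4 cut(0, 4): punch at orig (1,4); cuts so far [(1, 4)]; region rows[1,2) x cols[0,8) = 1x8
Op 5 cut(0, 1): punch at orig (1,1); cuts so far [(1, 1), (1, 4)]; region rows[1,2) x cols[0,8) = 1x8
Unfold 1 (reflect across v@8): 4 holes -> [(1, 1), (1, 4), (1, 11), (1, 14)]
Unfold 2 (reflect across h@1): 8 holes -> [(0, 1), (0, 4), (0, 11), (0, 14), (1, 1), (1, 4), (1, 11), (1, 14)]
Unfold 3 (reflect across h@2): 16 holes -> [(0, 1), (0, 4), (0, 11), (0, 14), (1, 1), (1, 4), (1, 11), (1, 14), (2, 1), (2, 4), (2, 11), (2, 14), (3, 1), (3, 4), (3, 11), (3, 14)]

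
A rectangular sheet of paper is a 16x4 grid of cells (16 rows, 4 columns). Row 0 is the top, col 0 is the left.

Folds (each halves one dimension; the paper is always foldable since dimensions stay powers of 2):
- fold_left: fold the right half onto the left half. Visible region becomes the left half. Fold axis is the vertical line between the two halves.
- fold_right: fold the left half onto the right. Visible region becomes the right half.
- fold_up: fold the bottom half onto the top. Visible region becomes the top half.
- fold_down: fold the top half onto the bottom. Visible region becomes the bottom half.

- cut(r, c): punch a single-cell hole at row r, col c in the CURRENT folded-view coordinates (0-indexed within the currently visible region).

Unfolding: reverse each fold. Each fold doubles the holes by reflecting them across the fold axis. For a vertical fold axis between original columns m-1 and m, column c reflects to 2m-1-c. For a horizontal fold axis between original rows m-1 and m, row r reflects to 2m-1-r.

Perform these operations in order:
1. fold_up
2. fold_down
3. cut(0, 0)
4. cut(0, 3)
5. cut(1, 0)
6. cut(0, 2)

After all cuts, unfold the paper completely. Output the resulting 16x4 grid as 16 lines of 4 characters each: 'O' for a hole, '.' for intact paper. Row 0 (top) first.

Answer: ....
....
O...
O.OO
O.OO
O...
....
....
....
....
O...
O.OO
O.OO
O...
....
....

Derivation:
Op 1 fold_up: fold axis h@8; visible region now rows[0,8) x cols[0,4) = 8x4
Op 2 fold_down: fold axis h@4; visible region now rows[4,8) x cols[0,4) = 4x4
Op 3 cut(0, 0): punch at orig (4,0); cuts so far [(4, 0)]; region rows[4,8) x cols[0,4) = 4x4
Op 4 cut(0, 3): punch at orig (4,3); cuts so far [(4, 0), (4, 3)]; region rows[4,8) x cols[0,4) = 4x4
Op 5 cut(1, 0): punch at orig (5,0); cuts so far [(4, 0), (4, 3), (5, 0)]; region rows[4,8) x cols[0,4) = 4x4
Op 6 cut(0, 2): punch at orig (4,2); cuts so far [(4, 0), (4, 2), (4, 3), (5, 0)]; region rows[4,8) x cols[0,4) = 4x4
Unfold 1 (reflect across h@4): 8 holes -> [(2, 0), (3, 0), (3, 2), (3, 3), (4, 0), (4, 2), (4, 3), (5, 0)]
Unfold 2 (reflect across h@8): 16 holes -> [(2, 0), (3, 0), (3, 2), (3, 3), (4, 0), (4, 2), (4, 3), (5, 0), (10, 0), (11, 0), (11, 2), (11, 3), (12, 0), (12, 2), (12, 3), (13, 0)]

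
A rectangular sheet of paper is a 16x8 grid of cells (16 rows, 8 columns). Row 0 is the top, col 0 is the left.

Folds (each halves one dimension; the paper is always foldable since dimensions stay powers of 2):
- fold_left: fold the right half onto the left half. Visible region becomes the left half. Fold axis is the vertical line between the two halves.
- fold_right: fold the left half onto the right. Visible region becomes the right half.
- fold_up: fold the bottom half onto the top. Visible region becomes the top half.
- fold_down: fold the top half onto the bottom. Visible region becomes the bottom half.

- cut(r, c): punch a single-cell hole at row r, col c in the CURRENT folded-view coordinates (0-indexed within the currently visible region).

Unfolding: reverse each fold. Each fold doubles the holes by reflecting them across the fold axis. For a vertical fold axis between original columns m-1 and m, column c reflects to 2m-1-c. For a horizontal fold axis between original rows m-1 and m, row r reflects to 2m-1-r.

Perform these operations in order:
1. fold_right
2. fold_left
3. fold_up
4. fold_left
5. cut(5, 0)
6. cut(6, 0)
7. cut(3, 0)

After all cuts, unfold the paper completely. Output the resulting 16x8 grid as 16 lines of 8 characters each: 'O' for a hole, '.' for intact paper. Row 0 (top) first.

Op 1 fold_right: fold axis v@4; visible region now rows[0,16) x cols[4,8) = 16x4
Op 2 fold_left: fold axis v@6; visible region now rows[0,16) x cols[4,6) = 16x2
Op 3 fold_up: fold axis h@8; visible region now rows[0,8) x cols[4,6) = 8x2
Op 4 fold_left: fold axis v@5; visible region now rows[0,8) x cols[4,5) = 8x1
Op 5 cut(5, 0): punch at orig (5,4); cuts so far [(5, 4)]; region rows[0,8) x cols[4,5) = 8x1
Op 6 cut(6, 0): punch at orig (6,4); cuts so far [(5, 4), (6, 4)]; region rows[0,8) x cols[4,5) = 8x1
Op 7 cut(3, 0): punch at orig (3,4); cuts so far [(3, 4), (5, 4), (6, 4)]; region rows[0,8) x cols[4,5) = 8x1
Unfold 1 (reflect across v@5): 6 holes -> [(3, 4), (3, 5), (5, 4), (5, 5), (6, 4), (6, 5)]
Unfold 2 (reflect across h@8): 12 holes -> [(3, 4), (3, 5), (5, 4), (5, 5), (6, 4), (6, 5), (9, 4), (9, 5), (10, 4), (10, 5), (12, 4), (12, 5)]
Unfold 3 (reflect across v@6): 24 holes -> [(3, 4), (3, 5), (3, 6), (3, 7), (5, 4), (5, 5), (5, 6), (5, 7), (6, 4), (6, 5), (6, 6), (6, 7), (9, 4), (9, 5), (9, 6), (9, 7), (10, 4), (10, 5), (10, 6), (10, 7), (12, 4), (12, 5), (12, 6), (12, 7)]
Unfold 4 (reflect across v@4): 48 holes -> [(3, 0), (3, 1), (3, 2), (3, 3), (3, 4), (3, 5), (3, 6), (3, 7), (5, 0), (5, 1), (5, 2), (5, 3), (5, 4), (5, 5), (5, 6), (5, 7), (6, 0), (6, 1), (6, 2), (6, 3), (6, 4), (6, 5), (6, 6), (6, 7), (9, 0), (9, 1), (9, 2), (9, 3), (9, 4), (9, 5), (9, 6), (9, 7), (10, 0), (10, 1), (10, 2), (10, 3), (10, 4), (10, 5), (10, 6), (10, 7), (12, 0), (12, 1), (12, 2), (12, 3), (12, 4), (12, 5), (12, 6), (12, 7)]

Answer: ........
........
........
OOOOOOOO
........
OOOOOOOO
OOOOOOOO
........
........
OOOOOOOO
OOOOOOOO
........
OOOOOOOO
........
........
........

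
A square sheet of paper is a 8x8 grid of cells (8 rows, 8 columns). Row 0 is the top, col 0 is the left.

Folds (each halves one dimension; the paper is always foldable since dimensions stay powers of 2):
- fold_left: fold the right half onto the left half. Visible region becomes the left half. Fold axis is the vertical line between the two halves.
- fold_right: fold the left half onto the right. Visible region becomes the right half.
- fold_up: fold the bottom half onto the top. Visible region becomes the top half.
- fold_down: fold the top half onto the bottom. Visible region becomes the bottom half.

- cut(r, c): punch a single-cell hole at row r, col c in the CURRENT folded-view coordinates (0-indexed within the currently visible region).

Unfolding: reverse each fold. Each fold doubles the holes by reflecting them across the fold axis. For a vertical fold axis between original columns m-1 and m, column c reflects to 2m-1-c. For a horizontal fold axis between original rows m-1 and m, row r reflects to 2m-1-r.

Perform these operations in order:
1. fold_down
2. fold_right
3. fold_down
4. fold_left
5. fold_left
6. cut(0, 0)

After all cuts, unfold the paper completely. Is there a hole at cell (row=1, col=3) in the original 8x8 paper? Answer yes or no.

Op 1 fold_down: fold axis h@4; visible region now rows[4,8) x cols[0,8) = 4x8
Op 2 fold_right: fold axis v@4; visible region now rows[4,8) x cols[4,8) = 4x4
Op 3 fold_down: fold axis h@6; visible region now rows[6,8) x cols[4,8) = 2x4
Op 4 fold_left: fold axis v@6; visible region now rows[6,8) x cols[4,6) = 2x2
Op 5 fold_left: fold axis v@5; visible region now rows[6,8) x cols[4,5) = 2x1
Op 6 cut(0, 0): punch at orig (6,4); cuts so far [(6, 4)]; region rows[6,8) x cols[4,5) = 2x1
Unfold 1 (reflect across v@5): 2 holes -> [(6, 4), (6, 5)]
Unfold 2 (reflect across v@6): 4 holes -> [(6, 4), (6, 5), (6, 6), (6, 7)]
Unfold 3 (reflect across h@6): 8 holes -> [(5, 4), (5, 5), (5, 6), (5, 7), (6, 4), (6, 5), (6, 6), (6, 7)]
Unfold 4 (reflect across v@4): 16 holes -> [(5, 0), (5, 1), (5, 2), (5, 3), (5, 4), (5, 5), (5, 6), (5, 7), (6, 0), (6, 1), (6, 2), (6, 3), (6, 4), (6, 5), (6, 6), (6, 7)]
Unfold 5 (reflect across h@4): 32 holes -> [(1, 0), (1, 1), (1, 2), (1, 3), (1, 4), (1, 5), (1, 6), (1, 7), (2, 0), (2, 1), (2, 2), (2, 3), (2, 4), (2, 5), (2, 6), (2, 7), (5, 0), (5, 1), (5, 2), (5, 3), (5, 4), (5, 5), (5, 6), (5, 7), (6, 0), (6, 1), (6, 2), (6, 3), (6, 4), (6, 5), (6, 6), (6, 7)]
Holes: [(1, 0), (1, 1), (1, 2), (1, 3), (1, 4), (1, 5), (1, 6), (1, 7), (2, 0), (2, 1), (2, 2), (2, 3), (2, 4), (2, 5), (2, 6), (2, 7), (5, 0), (5, 1), (5, 2), (5, 3), (5, 4), (5, 5), (5, 6), (5, 7), (6, 0), (6, 1), (6, 2), (6, 3), (6, 4), (6, 5), (6, 6), (6, 7)]

Answer: yes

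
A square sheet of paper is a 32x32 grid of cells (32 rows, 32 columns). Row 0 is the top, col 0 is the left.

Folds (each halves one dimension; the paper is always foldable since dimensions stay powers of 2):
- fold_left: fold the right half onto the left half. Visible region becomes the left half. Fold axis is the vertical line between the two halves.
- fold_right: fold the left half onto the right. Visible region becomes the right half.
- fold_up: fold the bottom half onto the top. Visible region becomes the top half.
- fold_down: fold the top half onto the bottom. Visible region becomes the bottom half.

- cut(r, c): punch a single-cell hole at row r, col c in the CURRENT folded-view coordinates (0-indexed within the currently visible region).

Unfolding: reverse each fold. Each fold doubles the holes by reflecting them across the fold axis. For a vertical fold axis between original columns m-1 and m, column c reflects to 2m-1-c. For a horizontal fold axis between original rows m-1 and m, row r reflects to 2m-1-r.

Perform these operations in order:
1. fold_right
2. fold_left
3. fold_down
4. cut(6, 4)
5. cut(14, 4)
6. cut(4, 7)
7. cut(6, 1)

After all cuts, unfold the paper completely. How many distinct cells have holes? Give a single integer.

Answer: 32

Derivation:
Op 1 fold_right: fold axis v@16; visible region now rows[0,32) x cols[16,32) = 32x16
Op 2 fold_left: fold axis v@24; visible region now rows[0,32) x cols[16,24) = 32x8
Op 3 fold_down: fold axis h@16; visible region now rows[16,32) x cols[16,24) = 16x8
Op 4 cut(6, 4): punch at orig (22,20); cuts so far [(22, 20)]; region rows[16,32) x cols[16,24) = 16x8
Op 5 cut(14, 4): punch at orig (30,20); cuts so far [(22, 20), (30, 20)]; region rows[16,32) x cols[16,24) = 16x8
Op 6 cut(4, 7): punch at orig (20,23); cuts so far [(20, 23), (22, 20), (30, 20)]; region rows[16,32) x cols[16,24) = 16x8
Op 7 cut(6, 1): punch at orig (22,17); cuts so far [(20, 23), (22, 17), (22, 20), (30, 20)]; region rows[16,32) x cols[16,24) = 16x8
Unfold 1 (reflect across h@16): 8 holes -> [(1, 20), (9, 17), (9, 20), (11, 23), (20, 23), (22, 17), (22, 20), (30, 20)]
Unfold 2 (reflect across v@24): 16 holes -> [(1, 20), (1, 27), (9, 17), (9, 20), (9, 27), (9, 30), (11, 23), (11, 24), (20, 23), (20, 24), (22, 17), (22, 20), (22, 27), (22, 30), (30, 20), (30, 27)]
Unfold 3 (reflect across v@16): 32 holes -> [(1, 4), (1, 11), (1, 20), (1, 27), (9, 1), (9, 4), (9, 11), (9, 14), (9, 17), (9, 20), (9, 27), (9, 30), (11, 7), (11, 8), (11, 23), (11, 24), (20, 7), (20, 8), (20, 23), (20, 24), (22, 1), (22, 4), (22, 11), (22, 14), (22, 17), (22, 20), (22, 27), (22, 30), (30, 4), (30, 11), (30, 20), (30, 27)]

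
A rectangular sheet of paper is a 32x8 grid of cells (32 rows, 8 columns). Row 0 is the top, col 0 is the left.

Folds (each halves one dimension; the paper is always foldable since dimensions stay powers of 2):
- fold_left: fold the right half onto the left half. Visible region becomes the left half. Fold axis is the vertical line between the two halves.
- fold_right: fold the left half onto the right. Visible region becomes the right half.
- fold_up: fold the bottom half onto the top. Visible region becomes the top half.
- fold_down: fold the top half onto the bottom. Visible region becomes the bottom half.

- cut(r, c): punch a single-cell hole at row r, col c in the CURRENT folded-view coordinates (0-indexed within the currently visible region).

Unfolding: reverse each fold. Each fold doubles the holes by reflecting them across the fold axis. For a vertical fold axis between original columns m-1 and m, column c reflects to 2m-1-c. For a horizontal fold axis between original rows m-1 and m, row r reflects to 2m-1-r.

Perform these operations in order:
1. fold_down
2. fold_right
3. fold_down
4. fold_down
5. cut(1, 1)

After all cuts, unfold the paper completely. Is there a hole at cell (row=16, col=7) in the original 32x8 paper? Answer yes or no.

Op 1 fold_down: fold axis h@16; visible region now rows[16,32) x cols[0,8) = 16x8
Op 2 fold_right: fold axis v@4; visible region now rows[16,32) x cols[4,8) = 16x4
Op 3 fold_down: fold axis h@24; visible region now rows[24,32) x cols[4,8) = 8x4
Op 4 fold_down: fold axis h@28; visible region now rows[28,32) x cols[4,8) = 4x4
Op 5 cut(1, 1): punch at orig (29,5); cuts so far [(29, 5)]; region rows[28,32) x cols[4,8) = 4x4
Unfold 1 (reflect across h@28): 2 holes -> [(26, 5), (29, 5)]
Unfold 2 (reflect across h@24): 4 holes -> [(18, 5), (21, 5), (26, 5), (29, 5)]
Unfold 3 (reflect across v@4): 8 holes -> [(18, 2), (18, 5), (21, 2), (21, 5), (26, 2), (26, 5), (29, 2), (29, 5)]
Unfold 4 (reflect across h@16): 16 holes -> [(2, 2), (2, 5), (5, 2), (5, 5), (10, 2), (10, 5), (13, 2), (13, 5), (18, 2), (18, 5), (21, 2), (21, 5), (26, 2), (26, 5), (29, 2), (29, 5)]
Holes: [(2, 2), (2, 5), (5, 2), (5, 5), (10, 2), (10, 5), (13, 2), (13, 5), (18, 2), (18, 5), (21, 2), (21, 5), (26, 2), (26, 5), (29, 2), (29, 5)]

Answer: no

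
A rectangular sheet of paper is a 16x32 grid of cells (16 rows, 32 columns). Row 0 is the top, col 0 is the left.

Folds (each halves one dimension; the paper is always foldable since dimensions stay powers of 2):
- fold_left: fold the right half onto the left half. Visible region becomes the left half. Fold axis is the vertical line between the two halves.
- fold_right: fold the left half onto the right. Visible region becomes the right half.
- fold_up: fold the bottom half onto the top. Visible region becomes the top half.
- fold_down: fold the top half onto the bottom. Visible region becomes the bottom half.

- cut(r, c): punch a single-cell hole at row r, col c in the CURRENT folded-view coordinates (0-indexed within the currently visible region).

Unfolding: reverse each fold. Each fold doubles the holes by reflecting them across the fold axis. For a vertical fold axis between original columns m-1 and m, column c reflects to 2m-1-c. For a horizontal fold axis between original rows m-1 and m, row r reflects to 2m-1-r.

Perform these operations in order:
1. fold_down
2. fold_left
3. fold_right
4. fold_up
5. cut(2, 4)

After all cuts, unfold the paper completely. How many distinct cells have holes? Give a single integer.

Answer: 16

Derivation:
Op 1 fold_down: fold axis h@8; visible region now rows[8,16) x cols[0,32) = 8x32
Op 2 fold_left: fold axis v@16; visible region now rows[8,16) x cols[0,16) = 8x16
Op 3 fold_right: fold axis v@8; visible region now rows[8,16) x cols[8,16) = 8x8
Op 4 fold_up: fold axis h@12; visible region now rows[8,12) x cols[8,16) = 4x8
Op 5 cut(2, 4): punch at orig (10,12); cuts so far [(10, 12)]; region rows[8,12) x cols[8,16) = 4x8
Unfold 1 (reflect across h@12): 2 holes -> [(10, 12), (13, 12)]
Unfold 2 (reflect across v@8): 4 holes -> [(10, 3), (10, 12), (13, 3), (13, 12)]
Unfold 3 (reflect across v@16): 8 holes -> [(10, 3), (10, 12), (10, 19), (10, 28), (13, 3), (13, 12), (13, 19), (13, 28)]
Unfold 4 (reflect across h@8): 16 holes -> [(2, 3), (2, 12), (2, 19), (2, 28), (5, 3), (5, 12), (5, 19), (5, 28), (10, 3), (10, 12), (10, 19), (10, 28), (13, 3), (13, 12), (13, 19), (13, 28)]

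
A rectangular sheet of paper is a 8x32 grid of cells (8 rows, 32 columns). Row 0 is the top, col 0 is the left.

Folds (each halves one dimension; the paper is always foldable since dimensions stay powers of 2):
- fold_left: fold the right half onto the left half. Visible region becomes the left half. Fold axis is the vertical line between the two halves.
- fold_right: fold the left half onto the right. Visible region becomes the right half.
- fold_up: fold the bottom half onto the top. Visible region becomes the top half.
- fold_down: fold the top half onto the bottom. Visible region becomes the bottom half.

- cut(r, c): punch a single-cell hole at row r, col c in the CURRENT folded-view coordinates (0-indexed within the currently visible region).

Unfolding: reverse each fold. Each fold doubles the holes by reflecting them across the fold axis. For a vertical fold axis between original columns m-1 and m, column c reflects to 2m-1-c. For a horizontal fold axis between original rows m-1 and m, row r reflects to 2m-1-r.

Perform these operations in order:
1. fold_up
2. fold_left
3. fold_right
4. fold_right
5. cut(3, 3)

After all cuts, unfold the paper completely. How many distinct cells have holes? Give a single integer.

Op 1 fold_up: fold axis h@4; visible region now rows[0,4) x cols[0,32) = 4x32
Op 2 fold_left: fold axis v@16; visible region now rows[0,4) x cols[0,16) = 4x16
Op 3 fold_right: fold axis v@8; visible region now rows[0,4) x cols[8,16) = 4x8
Op 4 fold_right: fold axis v@12; visible region now rows[0,4) x cols[12,16) = 4x4
Op 5 cut(3, 3): punch at orig (3,15); cuts so far [(3, 15)]; region rows[0,4) x cols[12,16) = 4x4
Unfold 1 (reflect across v@12): 2 holes -> [(3, 8), (3, 15)]
Unfold 2 (reflect across v@8): 4 holes -> [(3, 0), (3, 7), (3, 8), (3, 15)]
Unfold 3 (reflect across v@16): 8 holes -> [(3, 0), (3, 7), (3, 8), (3, 15), (3, 16), (3, 23), (3, 24), (3, 31)]
Unfold 4 (reflect across h@4): 16 holes -> [(3, 0), (3, 7), (3, 8), (3, 15), (3, 16), (3, 23), (3, 24), (3, 31), (4, 0), (4, 7), (4, 8), (4, 15), (4, 16), (4, 23), (4, 24), (4, 31)]

Answer: 16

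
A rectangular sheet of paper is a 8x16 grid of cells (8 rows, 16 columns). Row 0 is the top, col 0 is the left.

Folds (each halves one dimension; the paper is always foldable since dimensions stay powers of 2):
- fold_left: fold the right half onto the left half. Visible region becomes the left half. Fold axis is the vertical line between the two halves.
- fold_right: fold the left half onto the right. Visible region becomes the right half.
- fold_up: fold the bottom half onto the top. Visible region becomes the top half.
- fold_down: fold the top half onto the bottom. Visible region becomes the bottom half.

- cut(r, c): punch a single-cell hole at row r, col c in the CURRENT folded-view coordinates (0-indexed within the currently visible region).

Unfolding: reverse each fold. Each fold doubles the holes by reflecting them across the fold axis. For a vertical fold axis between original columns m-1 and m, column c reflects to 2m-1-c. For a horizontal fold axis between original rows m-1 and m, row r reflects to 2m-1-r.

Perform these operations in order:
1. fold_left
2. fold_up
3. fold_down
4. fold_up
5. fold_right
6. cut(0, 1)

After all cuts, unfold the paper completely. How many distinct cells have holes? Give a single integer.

Op 1 fold_left: fold axis v@8; visible region now rows[0,8) x cols[0,8) = 8x8
Op 2 fold_up: fold axis h@4; visible region now rows[0,4) x cols[0,8) = 4x8
Op 3 fold_down: fold axis h@2; visible region now rows[2,4) x cols[0,8) = 2x8
Op 4 fold_up: fold axis h@3; visible region now rows[2,3) x cols[0,8) = 1x8
Op 5 fold_right: fold axis v@4; visible region now rows[2,3) x cols[4,8) = 1x4
Op 6 cut(0, 1): punch at orig (2,5); cuts so far [(2, 5)]; region rows[2,3) x cols[4,8) = 1x4
Unfold 1 (reflect across v@4): 2 holes -> [(2, 2), (2, 5)]
Unfold 2 (reflect across h@3): 4 holes -> [(2, 2), (2, 5), (3, 2), (3, 5)]
Unfold 3 (reflect across h@2): 8 holes -> [(0, 2), (0, 5), (1, 2), (1, 5), (2, 2), (2, 5), (3, 2), (3, 5)]
Unfold 4 (reflect across h@4): 16 holes -> [(0, 2), (0, 5), (1, 2), (1, 5), (2, 2), (2, 5), (3, 2), (3, 5), (4, 2), (4, 5), (5, 2), (5, 5), (6, 2), (6, 5), (7, 2), (7, 5)]
Unfold 5 (reflect across v@8): 32 holes -> [(0, 2), (0, 5), (0, 10), (0, 13), (1, 2), (1, 5), (1, 10), (1, 13), (2, 2), (2, 5), (2, 10), (2, 13), (3, 2), (3, 5), (3, 10), (3, 13), (4, 2), (4, 5), (4, 10), (4, 13), (5, 2), (5, 5), (5, 10), (5, 13), (6, 2), (6, 5), (6, 10), (6, 13), (7, 2), (7, 5), (7, 10), (7, 13)]

Answer: 32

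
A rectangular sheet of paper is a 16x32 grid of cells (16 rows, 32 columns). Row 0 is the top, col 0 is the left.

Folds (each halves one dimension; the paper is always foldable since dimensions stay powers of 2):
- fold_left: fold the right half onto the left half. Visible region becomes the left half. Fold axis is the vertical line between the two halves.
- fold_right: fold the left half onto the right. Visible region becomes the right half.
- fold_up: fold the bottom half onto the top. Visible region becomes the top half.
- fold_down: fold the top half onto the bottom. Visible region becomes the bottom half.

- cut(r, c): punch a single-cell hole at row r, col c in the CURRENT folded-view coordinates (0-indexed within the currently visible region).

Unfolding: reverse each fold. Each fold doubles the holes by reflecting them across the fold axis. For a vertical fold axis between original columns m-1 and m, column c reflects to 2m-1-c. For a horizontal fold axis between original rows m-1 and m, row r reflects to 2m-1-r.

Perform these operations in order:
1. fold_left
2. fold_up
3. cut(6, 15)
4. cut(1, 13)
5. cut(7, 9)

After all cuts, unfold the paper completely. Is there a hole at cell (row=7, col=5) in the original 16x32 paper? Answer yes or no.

Answer: no

Derivation:
Op 1 fold_left: fold axis v@16; visible region now rows[0,16) x cols[0,16) = 16x16
Op 2 fold_up: fold axis h@8; visible region now rows[0,8) x cols[0,16) = 8x16
Op 3 cut(6, 15): punch at orig (6,15); cuts so far [(6, 15)]; region rows[0,8) x cols[0,16) = 8x16
Op 4 cut(1, 13): punch at orig (1,13); cuts so far [(1, 13), (6, 15)]; region rows[0,8) x cols[0,16) = 8x16
Op 5 cut(7, 9): punch at orig (7,9); cuts so far [(1, 13), (6, 15), (7, 9)]; region rows[0,8) x cols[0,16) = 8x16
Unfold 1 (reflect across h@8): 6 holes -> [(1, 13), (6, 15), (7, 9), (8, 9), (9, 15), (14, 13)]
Unfold 2 (reflect across v@16): 12 holes -> [(1, 13), (1, 18), (6, 15), (6, 16), (7, 9), (7, 22), (8, 9), (8, 22), (9, 15), (9, 16), (14, 13), (14, 18)]
Holes: [(1, 13), (1, 18), (6, 15), (6, 16), (7, 9), (7, 22), (8, 9), (8, 22), (9, 15), (9, 16), (14, 13), (14, 18)]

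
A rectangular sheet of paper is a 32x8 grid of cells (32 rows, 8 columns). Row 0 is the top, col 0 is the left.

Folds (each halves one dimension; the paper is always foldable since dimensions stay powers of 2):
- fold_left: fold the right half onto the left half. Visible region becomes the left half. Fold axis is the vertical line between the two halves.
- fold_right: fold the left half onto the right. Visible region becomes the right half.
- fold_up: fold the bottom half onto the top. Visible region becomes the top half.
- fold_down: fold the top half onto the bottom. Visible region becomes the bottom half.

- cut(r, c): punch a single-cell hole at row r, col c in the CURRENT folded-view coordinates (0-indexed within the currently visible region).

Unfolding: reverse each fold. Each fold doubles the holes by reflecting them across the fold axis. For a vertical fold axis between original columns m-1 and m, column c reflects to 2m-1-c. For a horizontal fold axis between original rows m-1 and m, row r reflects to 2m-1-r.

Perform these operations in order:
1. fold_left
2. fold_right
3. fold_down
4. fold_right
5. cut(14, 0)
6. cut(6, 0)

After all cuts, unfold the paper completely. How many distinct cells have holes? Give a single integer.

Op 1 fold_left: fold axis v@4; visible region now rows[0,32) x cols[0,4) = 32x4
Op 2 fold_right: fold axis v@2; visible region now rows[0,32) x cols[2,4) = 32x2
Op 3 fold_down: fold axis h@16; visible region now rows[16,32) x cols[2,4) = 16x2
Op 4 fold_right: fold axis v@3; visible region now rows[16,32) x cols[3,4) = 16x1
Op 5 cut(14, 0): punch at orig (30,3); cuts so far [(30, 3)]; region rows[16,32) x cols[3,4) = 16x1
Op 6 cut(6, 0): punch at orig (22,3); cuts so far [(22, 3), (30, 3)]; region rows[16,32) x cols[3,4) = 16x1
Unfold 1 (reflect across v@3): 4 holes -> [(22, 2), (22, 3), (30, 2), (30, 3)]
Unfold 2 (reflect across h@16): 8 holes -> [(1, 2), (1, 3), (9, 2), (9, 3), (22, 2), (22, 3), (30, 2), (30, 3)]
Unfold 3 (reflect across v@2): 16 holes -> [(1, 0), (1, 1), (1, 2), (1, 3), (9, 0), (9, 1), (9, 2), (9, 3), (22, 0), (22, 1), (22, 2), (22, 3), (30, 0), (30, 1), (30, 2), (30, 3)]
Unfold 4 (reflect across v@4): 32 holes -> [(1, 0), (1, 1), (1, 2), (1, 3), (1, 4), (1, 5), (1, 6), (1, 7), (9, 0), (9, 1), (9, 2), (9, 3), (9, 4), (9, 5), (9, 6), (9, 7), (22, 0), (22, 1), (22, 2), (22, 3), (22, 4), (22, 5), (22, 6), (22, 7), (30, 0), (30, 1), (30, 2), (30, 3), (30, 4), (30, 5), (30, 6), (30, 7)]

Answer: 32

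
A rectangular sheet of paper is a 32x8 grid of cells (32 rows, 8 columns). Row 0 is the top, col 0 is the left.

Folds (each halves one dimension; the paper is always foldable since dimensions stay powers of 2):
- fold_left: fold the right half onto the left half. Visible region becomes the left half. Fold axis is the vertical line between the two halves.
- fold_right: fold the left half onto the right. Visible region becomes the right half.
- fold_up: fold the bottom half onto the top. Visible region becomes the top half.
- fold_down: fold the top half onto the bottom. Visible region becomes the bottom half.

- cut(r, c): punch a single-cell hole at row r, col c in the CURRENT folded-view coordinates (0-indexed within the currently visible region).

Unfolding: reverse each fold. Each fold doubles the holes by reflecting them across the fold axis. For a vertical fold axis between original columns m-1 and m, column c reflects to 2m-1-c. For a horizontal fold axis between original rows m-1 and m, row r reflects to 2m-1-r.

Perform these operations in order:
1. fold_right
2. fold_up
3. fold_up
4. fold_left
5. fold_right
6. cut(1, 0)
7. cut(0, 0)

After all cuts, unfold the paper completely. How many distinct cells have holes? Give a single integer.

Op 1 fold_right: fold axis v@4; visible region now rows[0,32) x cols[4,8) = 32x4
Op 2 fold_up: fold axis h@16; visible region now rows[0,16) x cols[4,8) = 16x4
Op 3 fold_up: fold axis h@8; visible region now rows[0,8) x cols[4,8) = 8x4
Op 4 fold_left: fold axis v@6; visible region now rows[0,8) x cols[4,6) = 8x2
Op 5 fold_right: fold axis v@5; visible region now rows[0,8) x cols[5,6) = 8x1
Op 6 cut(1, 0): punch at orig (1,5); cuts so far [(1, 5)]; region rows[0,8) x cols[5,6) = 8x1
Op 7 cut(0, 0): punch at orig (0,5); cuts so far [(0, 5), (1, 5)]; region rows[0,8) x cols[5,6) = 8x1
Unfold 1 (reflect across v@5): 4 holes -> [(0, 4), (0, 5), (1, 4), (1, 5)]
Unfold 2 (reflect across v@6): 8 holes -> [(0, 4), (0, 5), (0, 6), (0, 7), (1, 4), (1, 5), (1, 6), (1, 7)]
Unfold 3 (reflect across h@8): 16 holes -> [(0, 4), (0, 5), (0, 6), (0, 7), (1, 4), (1, 5), (1, 6), (1, 7), (14, 4), (14, 5), (14, 6), (14, 7), (15, 4), (15, 5), (15, 6), (15, 7)]
Unfold 4 (reflect across h@16): 32 holes -> [(0, 4), (0, 5), (0, 6), (0, 7), (1, 4), (1, 5), (1, 6), (1, 7), (14, 4), (14, 5), (14, 6), (14, 7), (15, 4), (15, 5), (15, 6), (15, 7), (16, 4), (16, 5), (16, 6), (16, 7), (17, 4), (17, 5), (17, 6), (17, 7), (30, 4), (30, 5), (30, 6), (30, 7), (31, 4), (31, 5), (31, 6), (31, 7)]
Unfold 5 (reflect across v@4): 64 holes -> [(0, 0), (0, 1), (0, 2), (0, 3), (0, 4), (0, 5), (0, 6), (0, 7), (1, 0), (1, 1), (1, 2), (1, 3), (1, 4), (1, 5), (1, 6), (1, 7), (14, 0), (14, 1), (14, 2), (14, 3), (14, 4), (14, 5), (14, 6), (14, 7), (15, 0), (15, 1), (15, 2), (15, 3), (15, 4), (15, 5), (15, 6), (15, 7), (16, 0), (16, 1), (16, 2), (16, 3), (16, 4), (16, 5), (16, 6), (16, 7), (17, 0), (17, 1), (17, 2), (17, 3), (17, 4), (17, 5), (17, 6), (17, 7), (30, 0), (30, 1), (30, 2), (30, 3), (30, 4), (30, 5), (30, 6), (30, 7), (31, 0), (31, 1), (31, 2), (31, 3), (31, 4), (31, 5), (31, 6), (31, 7)]

Answer: 64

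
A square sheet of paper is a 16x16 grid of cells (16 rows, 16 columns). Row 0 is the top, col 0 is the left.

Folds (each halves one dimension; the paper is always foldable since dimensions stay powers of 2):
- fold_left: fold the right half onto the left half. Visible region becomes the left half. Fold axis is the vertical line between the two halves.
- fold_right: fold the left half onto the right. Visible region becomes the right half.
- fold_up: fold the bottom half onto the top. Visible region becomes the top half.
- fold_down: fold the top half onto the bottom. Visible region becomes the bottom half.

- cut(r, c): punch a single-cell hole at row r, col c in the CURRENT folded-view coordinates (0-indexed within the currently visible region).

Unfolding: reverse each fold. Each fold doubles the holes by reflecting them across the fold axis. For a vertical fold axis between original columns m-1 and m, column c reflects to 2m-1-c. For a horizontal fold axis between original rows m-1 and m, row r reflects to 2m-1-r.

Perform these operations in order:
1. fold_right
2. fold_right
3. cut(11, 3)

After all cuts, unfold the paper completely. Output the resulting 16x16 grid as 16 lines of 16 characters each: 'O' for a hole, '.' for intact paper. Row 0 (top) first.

Answer: ................
................
................
................
................
................
................
................
................
................
................
O......OO......O
................
................
................
................

Derivation:
Op 1 fold_right: fold axis v@8; visible region now rows[0,16) x cols[8,16) = 16x8
Op 2 fold_right: fold axis v@12; visible region now rows[0,16) x cols[12,16) = 16x4
Op 3 cut(11, 3): punch at orig (11,15); cuts so far [(11, 15)]; region rows[0,16) x cols[12,16) = 16x4
Unfold 1 (reflect across v@12): 2 holes -> [(11, 8), (11, 15)]
Unfold 2 (reflect across v@8): 4 holes -> [(11, 0), (11, 7), (11, 8), (11, 15)]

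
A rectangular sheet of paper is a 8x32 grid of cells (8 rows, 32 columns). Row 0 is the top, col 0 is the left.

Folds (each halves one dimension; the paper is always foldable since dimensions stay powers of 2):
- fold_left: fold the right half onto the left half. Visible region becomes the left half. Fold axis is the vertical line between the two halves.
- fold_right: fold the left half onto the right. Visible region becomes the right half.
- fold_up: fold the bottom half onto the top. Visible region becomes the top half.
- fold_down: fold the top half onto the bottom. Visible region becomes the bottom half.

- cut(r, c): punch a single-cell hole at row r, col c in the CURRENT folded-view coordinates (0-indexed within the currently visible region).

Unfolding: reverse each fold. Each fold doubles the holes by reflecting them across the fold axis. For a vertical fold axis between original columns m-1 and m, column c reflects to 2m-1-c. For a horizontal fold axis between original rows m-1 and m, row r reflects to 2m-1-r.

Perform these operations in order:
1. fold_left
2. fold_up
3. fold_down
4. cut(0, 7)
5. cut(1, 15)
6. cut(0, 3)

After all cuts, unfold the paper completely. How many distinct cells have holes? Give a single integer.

Answer: 24

Derivation:
Op 1 fold_left: fold axis v@16; visible region now rows[0,8) x cols[0,16) = 8x16
Op 2 fold_up: fold axis h@4; visible region now rows[0,4) x cols[0,16) = 4x16
Op 3 fold_down: fold axis h@2; visible region now rows[2,4) x cols[0,16) = 2x16
Op 4 cut(0, 7): punch at orig (2,7); cuts so far [(2, 7)]; region rows[2,4) x cols[0,16) = 2x16
Op 5 cut(1, 15): punch at orig (3,15); cuts so far [(2, 7), (3, 15)]; region rows[2,4) x cols[0,16) = 2x16
Op 6 cut(0, 3): punch at orig (2,3); cuts so far [(2, 3), (2, 7), (3, 15)]; region rows[2,4) x cols[0,16) = 2x16
Unfold 1 (reflect across h@2): 6 holes -> [(0, 15), (1, 3), (1, 7), (2, 3), (2, 7), (3, 15)]
Unfold 2 (reflect across h@4): 12 holes -> [(0, 15), (1, 3), (1, 7), (2, 3), (2, 7), (3, 15), (4, 15), (5, 3), (5, 7), (6, 3), (6, 7), (7, 15)]
Unfold 3 (reflect across v@16): 24 holes -> [(0, 15), (0, 16), (1, 3), (1, 7), (1, 24), (1, 28), (2, 3), (2, 7), (2, 24), (2, 28), (3, 15), (3, 16), (4, 15), (4, 16), (5, 3), (5, 7), (5, 24), (5, 28), (6, 3), (6, 7), (6, 24), (6, 28), (7, 15), (7, 16)]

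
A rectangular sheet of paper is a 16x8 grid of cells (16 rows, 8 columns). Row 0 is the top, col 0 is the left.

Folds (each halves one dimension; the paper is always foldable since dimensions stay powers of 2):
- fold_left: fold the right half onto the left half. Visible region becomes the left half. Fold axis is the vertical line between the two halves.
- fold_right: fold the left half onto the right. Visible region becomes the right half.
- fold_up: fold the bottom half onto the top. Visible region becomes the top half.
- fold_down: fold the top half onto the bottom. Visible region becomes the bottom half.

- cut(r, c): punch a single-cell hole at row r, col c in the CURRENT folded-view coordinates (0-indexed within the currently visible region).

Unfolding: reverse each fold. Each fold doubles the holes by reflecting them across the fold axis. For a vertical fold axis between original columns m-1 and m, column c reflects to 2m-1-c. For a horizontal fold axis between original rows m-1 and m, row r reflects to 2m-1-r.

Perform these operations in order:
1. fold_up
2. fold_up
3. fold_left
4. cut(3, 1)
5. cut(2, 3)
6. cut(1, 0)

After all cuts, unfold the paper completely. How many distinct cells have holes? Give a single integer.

Answer: 24

Derivation:
Op 1 fold_up: fold axis h@8; visible region now rows[0,8) x cols[0,8) = 8x8
Op 2 fold_up: fold axis h@4; visible region now rows[0,4) x cols[0,8) = 4x8
Op 3 fold_left: fold axis v@4; visible region now rows[0,4) x cols[0,4) = 4x4
Op 4 cut(3, 1): punch at orig (3,1); cuts so far [(3, 1)]; region rows[0,4) x cols[0,4) = 4x4
Op 5 cut(2, 3): punch at orig (2,3); cuts so far [(2, 3), (3, 1)]; region rows[0,4) x cols[0,4) = 4x4
Op 6 cut(1, 0): punch at orig (1,0); cuts so far [(1, 0), (2, 3), (3, 1)]; region rows[0,4) x cols[0,4) = 4x4
Unfold 1 (reflect across v@4): 6 holes -> [(1, 0), (1, 7), (2, 3), (2, 4), (3, 1), (3, 6)]
Unfold 2 (reflect across h@4): 12 holes -> [(1, 0), (1, 7), (2, 3), (2, 4), (3, 1), (3, 6), (4, 1), (4, 6), (5, 3), (5, 4), (6, 0), (6, 7)]
Unfold 3 (reflect across h@8): 24 holes -> [(1, 0), (1, 7), (2, 3), (2, 4), (3, 1), (3, 6), (4, 1), (4, 6), (5, 3), (5, 4), (6, 0), (6, 7), (9, 0), (9, 7), (10, 3), (10, 4), (11, 1), (11, 6), (12, 1), (12, 6), (13, 3), (13, 4), (14, 0), (14, 7)]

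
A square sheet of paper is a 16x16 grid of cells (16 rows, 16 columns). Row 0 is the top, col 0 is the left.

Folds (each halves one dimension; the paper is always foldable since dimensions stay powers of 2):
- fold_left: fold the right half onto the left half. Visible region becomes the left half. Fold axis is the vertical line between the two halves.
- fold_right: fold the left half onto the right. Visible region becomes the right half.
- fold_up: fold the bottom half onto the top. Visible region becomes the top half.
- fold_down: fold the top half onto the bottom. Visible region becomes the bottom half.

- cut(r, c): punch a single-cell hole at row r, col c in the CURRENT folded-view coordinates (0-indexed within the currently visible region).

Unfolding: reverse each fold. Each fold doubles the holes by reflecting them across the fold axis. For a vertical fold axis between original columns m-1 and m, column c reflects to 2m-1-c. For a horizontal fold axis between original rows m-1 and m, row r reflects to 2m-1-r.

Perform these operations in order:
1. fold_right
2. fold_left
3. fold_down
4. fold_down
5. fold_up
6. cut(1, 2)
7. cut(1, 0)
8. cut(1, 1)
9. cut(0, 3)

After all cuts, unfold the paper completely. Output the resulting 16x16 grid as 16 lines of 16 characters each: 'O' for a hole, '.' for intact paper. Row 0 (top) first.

Op 1 fold_right: fold axis v@8; visible region now rows[0,16) x cols[8,16) = 16x8
Op 2 fold_left: fold axis v@12; visible region now rows[0,16) x cols[8,12) = 16x4
Op 3 fold_down: fold axis h@8; visible region now rows[8,16) x cols[8,12) = 8x4
Op 4 fold_down: fold axis h@12; visible region now rows[12,16) x cols[8,12) = 4x4
Op 5 fold_up: fold axis h@14; visible region now rows[12,14) x cols[8,12) = 2x4
Op 6 cut(1, 2): punch at orig (13,10); cuts so far [(13, 10)]; region rows[12,14) x cols[8,12) = 2x4
Op 7 cut(1, 0): punch at orig (13,8); cuts so far [(13, 8), (13, 10)]; region rows[12,14) x cols[8,12) = 2x4
Op 8 cut(1, 1): punch at orig (13,9); cuts so far [(13, 8), (13, 9), (13, 10)]; region rows[12,14) x cols[8,12) = 2x4
Op 9 cut(0, 3): punch at orig (12,11); cuts so far [(12, 11), (13, 8), (13, 9), (13, 10)]; region rows[12,14) x cols[8,12) = 2x4
Unfold 1 (reflect across h@14): 8 holes -> [(12, 11), (13, 8), (13, 9), (13, 10), (14, 8), (14, 9), (14, 10), (15, 11)]
Unfold 2 (reflect across h@12): 16 holes -> [(8, 11), (9, 8), (9, 9), (9, 10), (10, 8), (10, 9), (10, 10), (11, 11), (12, 11), (13, 8), (13, 9), (13, 10), (14, 8), (14, 9), (14, 10), (15, 11)]
Unfold 3 (reflect across h@8): 32 holes -> [(0, 11), (1, 8), (1, 9), (1, 10), (2, 8), (2, 9), (2, 10), (3, 11), (4, 11), (5, 8), (5, 9), (5, 10), (6, 8), (6, 9), (6, 10), (7, 11), (8, 11), (9, 8), (9, 9), (9, 10), (10, 8), (10, 9), (10, 10), (11, 11), (12, 11), (13, 8), (13, 9), (13, 10), (14, 8), (14, 9), (14, 10), (15, 11)]
Unfold 4 (reflect across v@12): 64 holes -> [(0, 11), (0, 12), (1, 8), (1, 9), (1, 10), (1, 13), (1, 14), (1, 15), (2, 8), (2, 9), (2, 10), (2, 13), (2, 14), (2, 15), (3, 11), (3, 12), (4, 11), (4, 12), (5, 8), (5, 9), (5, 10), (5, 13), (5, 14), (5, 15), (6, 8), (6, 9), (6, 10), (6, 13), (6, 14), (6, 15), (7, 11), (7, 12), (8, 11), (8, 12), (9, 8), (9, 9), (9, 10), (9, 13), (9, 14), (9, 15), (10, 8), (10, 9), (10, 10), (10, 13), (10, 14), (10, 15), (11, 11), (11, 12), (12, 11), (12, 12), (13, 8), (13, 9), (13, 10), (13, 13), (13, 14), (13, 15), (14, 8), (14, 9), (14, 10), (14, 13), (14, 14), (14, 15), (15, 11), (15, 12)]
Unfold 5 (reflect across v@8): 128 holes -> [(0, 3), (0, 4), (0, 11), (0, 12), (1, 0), (1, 1), (1, 2), (1, 5), (1, 6), (1, 7), (1, 8), (1, 9), (1, 10), (1, 13), (1, 14), (1, 15), (2, 0), (2, 1), (2, 2), (2, 5), (2, 6), (2, 7), (2, 8), (2, 9), (2, 10), (2, 13), (2, 14), (2, 15), (3, 3), (3, 4), (3, 11), (3, 12), (4, 3), (4, 4), (4, 11), (4, 12), (5, 0), (5, 1), (5, 2), (5, 5), (5, 6), (5, 7), (5, 8), (5, 9), (5, 10), (5, 13), (5, 14), (5, 15), (6, 0), (6, 1), (6, 2), (6, 5), (6, 6), (6, 7), (6, 8), (6, 9), (6, 10), (6, 13), (6, 14), (6, 15), (7, 3), (7, 4), (7, 11), (7, 12), (8, 3), (8, 4), (8, 11), (8, 12), (9, 0), (9, 1), (9, 2), (9, 5), (9, 6), (9, 7), (9, 8), (9, 9), (9, 10), (9, 13), (9, 14), (9, 15), (10, 0), (10, 1), (10, 2), (10, 5), (10, 6), (10, 7), (10, 8), (10, 9), (10, 10), (10, 13), (10, 14), (10, 15), (11, 3), (11, 4), (11, 11), (11, 12), (12, 3), (12, 4), (12, 11), (12, 12), (13, 0), (13, 1), (13, 2), (13, 5), (13, 6), (13, 7), (13, 8), (13, 9), (13, 10), (13, 13), (13, 14), (13, 15), (14, 0), (14, 1), (14, 2), (14, 5), (14, 6), (14, 7), (14, 8), (14, 9), (14, 10), (14, 13), (14, 14), (14, 15), (15, 3), (15, 4), (15, 11), (15, 12)]

Answer: ...OO......OO...
OOO..OOOOOO..OOO
OOO..OOOOOO..OOO
...OO......OO...
...OO......OO...
OOO..OOOOOO..OOO
OOO..OOOOOO..OOO
...OO......OO...
...OO......OO...
OOO..OOOOOO..OOO
OOO..OOOOOO..OOO
...OO......OO...
...OO......OO...
OOO..OOOOOO..OOO
OOO..OOOOOO..OOO
...OO......OO...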